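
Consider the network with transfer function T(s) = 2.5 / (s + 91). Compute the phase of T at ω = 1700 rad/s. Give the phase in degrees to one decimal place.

∠(j1700 + 91) = arctan(1700/91) = 86.94°
∠T(j1700) = −86.94° = -86.94°

-86.9°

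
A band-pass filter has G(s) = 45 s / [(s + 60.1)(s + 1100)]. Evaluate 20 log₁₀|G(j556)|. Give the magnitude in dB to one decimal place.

|j556| = 556
|j556 + 60.1| = √(556² + 60.1²) = 559.2
|j556 + 1100| = √(556² + 1100²) = 1233
|G(j556)| = 45 × 556 / (559.2 × 1233) = 0.036299
20 log₁₀(0.036299) = -28.80 dB

-28.8 dB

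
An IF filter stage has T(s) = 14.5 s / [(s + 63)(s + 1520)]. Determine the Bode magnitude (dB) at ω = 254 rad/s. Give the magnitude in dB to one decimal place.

-40.8 dB

|j254| = 254
|j254 + 63| = √(254² + 63²) = 261.7
|j254 + 1520| = √(254² + 1520²) = 1541
|T(j254)| = 14.5 × 254 / (261.7 × 1541) = 0.0091323
20 log₁₀(0.0091323) = -40.79 dB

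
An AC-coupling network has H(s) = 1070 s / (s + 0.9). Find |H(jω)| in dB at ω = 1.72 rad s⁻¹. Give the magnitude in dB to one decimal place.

|j1.72| = 1.72
|j1.72 + 0.9| = √(1.72² + 0.9²) = 1.941
|H(j1.72)| = 1070 × 1.72 / 1.941 = 948.06
20 log₁₀(948.06) = 59.54 dB

59.5 dB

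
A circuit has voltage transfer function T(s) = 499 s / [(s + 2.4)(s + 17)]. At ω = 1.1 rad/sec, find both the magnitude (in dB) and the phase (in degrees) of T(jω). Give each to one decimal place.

|j1.1| = 1.1
|j1.1 + 2.4| = √(1.1² + 2.4²) = 2.64
|j1.1 + 17| = √(1.1² + 17²) = 17.04
|T(j1.1)| = 499 × 1.1 / (2.64 × 17.04) = 12.205
20 log₁₀(12.205) = 21.73 dB
∠(j1.1) = 90.00°
∠(j1.1 + 2.4) = arctan(1.1/2.4) = 24.62°
∠(j1.1 + 17) = arctan(1.1/17) = 3.70°
∠T(j1.1) = 90.00° − (24.62° + 3.70°) = 61.67°

|T| = 21.7 dB, ∠T = 61.7°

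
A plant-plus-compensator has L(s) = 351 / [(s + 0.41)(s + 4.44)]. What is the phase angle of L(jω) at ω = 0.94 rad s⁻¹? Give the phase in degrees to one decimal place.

-78.4°

∠(j0.94 + 0.41) = arctan(0.94/0.41) = 66.43°
∠(j0.94 + 4.44) = arctan(0.94/4.44) = 11.95°
∠L(j0.94) = − (66.43° + 11.95°) = -78.39°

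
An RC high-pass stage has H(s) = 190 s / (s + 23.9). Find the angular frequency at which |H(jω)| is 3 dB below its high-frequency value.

For a single-pole high-pass, the −3 dB point is at the pole: ω = 23.9 rad/s.

23.9 rad/s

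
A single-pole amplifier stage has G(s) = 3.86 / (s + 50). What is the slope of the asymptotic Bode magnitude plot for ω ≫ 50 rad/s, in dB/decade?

With 0 zeros and 1 pole, the high-frequency asymptotic slope is 20 × (0 − 1) = -20 dB/decade.

-20 dB/decade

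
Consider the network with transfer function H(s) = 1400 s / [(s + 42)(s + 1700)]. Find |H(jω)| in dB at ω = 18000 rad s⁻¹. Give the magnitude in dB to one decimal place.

-22.2 dB

|j18000| = 1.8e+04
|j18000 + 42| = √(18000² + 42²) = 1.8e+04
|j18000 + 1700| = √(18000² + 1700²) = 1.808e+04
|H(j18000)| = 1400 × 1.8e+04 / (1.8e+04 × 1.808e+04) = 0.077433
20 log₁₀(0.077433) = -22.22 dB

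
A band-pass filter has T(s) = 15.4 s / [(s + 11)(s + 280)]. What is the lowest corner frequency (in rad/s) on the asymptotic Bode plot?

Break frequencies occur at each pole and zero magnitude: 11 rad/s, 280 rad/s.
The lowest is 11 rad/s.

11 rad/s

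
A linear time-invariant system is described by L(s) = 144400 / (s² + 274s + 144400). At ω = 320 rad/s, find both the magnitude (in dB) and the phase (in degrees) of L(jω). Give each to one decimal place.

|L| = 3.4 dB, ∠L = -64.4°

|(j320)² + 274(j320) + 144400| = |42000 + j87680| = 9.722e+04
|L(j320)| = 144400 / 9.722e+04 = 1.4853
20 log₁₀(1.4853) = 3.44 dB
∠[(j320)² + 274(j320) + 144400] = ∠[42000 + j87680] = 64.40°
∠L(j320) = −64.40° = -64.40°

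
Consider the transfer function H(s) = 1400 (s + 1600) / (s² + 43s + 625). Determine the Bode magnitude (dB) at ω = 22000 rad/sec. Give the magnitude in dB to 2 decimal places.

-23.90 dB

|j22000 + 1600| = √(22000² + 1600²) = 2.206e+04
|(j22000)² + 43(j22000) + 625| = |-4.84e+08 + j9.46e+05| = 4.84e+08
|H(j22000)| = 1400 × 2.206e+04 / 4.84e+08 = 0.063804
20 log₁₀(0.063804) = -23.903 dB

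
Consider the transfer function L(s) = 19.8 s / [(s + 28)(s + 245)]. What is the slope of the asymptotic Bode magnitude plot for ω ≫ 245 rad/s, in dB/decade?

With 1 zero and 2 poles, the high-frequency asymptotic slope is 20 × (1 − 2) = -20 dB/decade.

-20 dB/decade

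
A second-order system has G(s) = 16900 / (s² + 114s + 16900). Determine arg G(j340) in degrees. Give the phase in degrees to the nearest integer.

∠[(j340)² + 114(j340) + 16900] = ∠[-98700 + j38760] = 158.56°
∠G(j340) = −158.56° = -158.56°

-159 deg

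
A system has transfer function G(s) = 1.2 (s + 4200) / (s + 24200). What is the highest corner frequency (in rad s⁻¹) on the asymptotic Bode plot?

24200 rad s⁻¹

Break frequencies occur at each pole and zero magnitude: 4200 rad s⁻¹, 24200 rad s⁻¹.
The highest is 24200 rad s⁻¹.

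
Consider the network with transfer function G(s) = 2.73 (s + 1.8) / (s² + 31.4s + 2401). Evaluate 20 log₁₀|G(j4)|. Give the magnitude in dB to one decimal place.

-46.0 dB

|j4 + 1.8| = √(4² + 1.8²) = 4.386
|(j4)² + 31.4(j4) + 2401| = |2385 + j125.6| = 2388
|G(j4)| = 2.73 × 4.386 / 2388 = 0.0050139
20 log₁₀(0.0050139) = -46.00 dB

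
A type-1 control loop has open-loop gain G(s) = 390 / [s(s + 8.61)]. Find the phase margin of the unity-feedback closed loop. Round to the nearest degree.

Gain crossover: |G(jω)| = 1 at ω ≈ 18.8 rad/s.
∠G(j18.8) = −90° − arctan(18.8/8.61) ≈ -155.43°
PM = 180° + (-155.43°) = 24.57°

25°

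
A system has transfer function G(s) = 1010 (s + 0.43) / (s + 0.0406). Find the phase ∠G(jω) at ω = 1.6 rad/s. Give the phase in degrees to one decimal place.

-13.6 deg

∠(j1.6 + 0.43) = arctan(1.6/0.43) = 74.96°
∠(j1.6 + 0.0406) = arctan(1.6/0.0406) = 88.55°
∠G(j1.6) = 74.96° − 88.55° = -13.59°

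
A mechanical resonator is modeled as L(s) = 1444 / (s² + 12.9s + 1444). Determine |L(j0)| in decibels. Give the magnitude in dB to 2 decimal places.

0.00 dB

L(0) = 1444 / 1444 = 1
20 log₁₀(1) = 0.000 dB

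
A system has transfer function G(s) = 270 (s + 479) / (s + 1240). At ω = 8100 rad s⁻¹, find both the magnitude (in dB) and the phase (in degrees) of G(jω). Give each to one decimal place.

|G| = 48.5 dB, ∠G = 5.3°

|j8100 + 479| = √(8100² + 479²) = 8114
|j8100 + 1240| = √(8100² + 1240²) = 8194
|G(j8100)| = 270 × 8114 / 8194 = 267.36
20 log₁₀(267.36) = 48.54 dB
∠(j8100 + 479) = arctan(8100/479) = 86.62°
∠(j8100 + 1240) = arctan(8100/1240) = 81.30°
∠G(j8100) = 86.62° − 81.30° = 5.32°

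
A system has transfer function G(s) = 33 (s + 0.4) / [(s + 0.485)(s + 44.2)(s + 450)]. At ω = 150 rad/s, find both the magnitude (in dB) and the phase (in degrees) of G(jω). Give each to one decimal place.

|G| = -67.0 dB, ∠G = -92.0°

|j150 + 0.4| = √(150² + 0.4²) = 150
|j150 + 0.485| = √(150² + 0.485²) = 150
|j150 + 44.2| = √(150² + 44.2²) = 156.4
|j150 + 450| = √(150² + 450²) = 474.3
|G(j150)| = 33 × 150 / (150 × 156.4 × 474.3) = 0.00044489
20 log₁₀(0.00044489) = -67.03 dB
∠(j150 + 0.4) = arctan(150/0.4) = 89.85°
∠(j150 + 0.485) = arctan(150/0.485) = 89.81°
∠(j150 + 44.2) = arctan(150/44.2) = 73.58°
∠(j150 + 450) = arctan(150/450) = 18.43°
∠G(j150) = 89.85° − (89.81° + 73.58° + 18.43°) = -91.98°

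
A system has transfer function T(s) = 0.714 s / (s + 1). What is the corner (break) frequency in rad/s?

1 rad/s

The single real pole at s = −1 gives a corner at ω = 1 rad/s.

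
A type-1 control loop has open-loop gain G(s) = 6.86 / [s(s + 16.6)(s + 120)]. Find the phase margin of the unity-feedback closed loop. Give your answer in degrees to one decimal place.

Gain crossover: |G(jω)| = 1 at ω ≈ 0.00344 rad s⁻¹.
∠G(j0.00344) = −90° − arctan(0.00344/16.6) − arctan(0.00344/120) ≈ -90.01°
PM = 180° + (-90.01°) = 89.99°

90.0°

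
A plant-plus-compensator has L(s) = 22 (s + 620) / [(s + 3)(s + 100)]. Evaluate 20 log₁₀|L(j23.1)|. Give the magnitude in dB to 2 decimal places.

15.13 dB

|j23.1 + 620| = √(23.1² + 620²) = 620.4
|j23.1 + 3| = √(23.1² + 3²) = 23.29
|j23.1 + 100| = √(23.1² + 100²) = 102.6
|L(j23.1)| = 22 × 620.4 / (23.29 × 102.6) = 5.7093
20 log₁₀(5.7093) = 15.132 dB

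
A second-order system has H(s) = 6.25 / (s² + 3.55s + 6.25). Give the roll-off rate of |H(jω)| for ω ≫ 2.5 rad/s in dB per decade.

With 0 zeros and 2 poles, the high-frequency asymptotic slope is 20 × (0 − 2) = -40 dB/decade.

-40 dB/decade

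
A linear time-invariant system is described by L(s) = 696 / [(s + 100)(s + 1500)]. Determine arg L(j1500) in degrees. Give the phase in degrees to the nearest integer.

-131°

∠(j1500 + 100) = arctan(1500/100) = 86.19°
∠(j1500 + 1500) = arctan(1500/1500) = 45.00°
∠L(j1500) = − (86.19° + 45.00°) = -131.19°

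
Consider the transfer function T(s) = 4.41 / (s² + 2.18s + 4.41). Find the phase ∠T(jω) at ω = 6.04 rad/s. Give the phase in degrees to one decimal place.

-157.7°

∠[(j6.04)² + 2.18(j6.04) + 4.41] = ∠[-32.072 + j13.167] = 157.68°
∠T(j6.04) = −157.68° = -157.68°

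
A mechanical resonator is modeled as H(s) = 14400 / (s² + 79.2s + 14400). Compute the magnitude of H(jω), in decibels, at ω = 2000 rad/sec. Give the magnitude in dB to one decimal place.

|(j2000)² + 79.2(j2000) + 14400| = |-3.9856e+06 + j1.584e+05| = 3.989e+06
|H(j2000)| = 14400 / 3.989e+06 = 0.0036102
20 log₁₀(0.0036102) = -48.85 dB

-48.8 dB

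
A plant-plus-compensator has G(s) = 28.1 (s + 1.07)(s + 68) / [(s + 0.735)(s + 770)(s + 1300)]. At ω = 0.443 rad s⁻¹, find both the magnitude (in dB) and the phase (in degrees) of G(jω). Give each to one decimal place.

|j0.443 + 1.07| = √(0.443² + 1.07²) = 1.158
|j0.443 + 68| = √(0.443² + 68²) = 68
|j0.443 + 0.735| = √(0.443² + 0.735²) = 0.8582
|j0.443 + 770| = √(0.443² + 770²) = 770
|j0.443 + 1300| = √(0.443² + 1300²) = 1300
|G(j0.443)| = 28.1 × 1.158 × 68 / (0.8582 × 770 × 1300) = 0.002576
20 log₁₀(0.002576) = -51.78 dB
∠(j0.443 + 1.07) = arctan(0.443/1.07) = 22.49°
∠(j0.443 + 68) = arctan(0.443/68) = 0.37°
∠(j0.443 + 0.735) = arctan(0.443/0.735) = 31.08°
∠(j0.443 + 770) = arctan(0.443/770) = 0.03°
∠(j0.443 + 1300) = arctan(0.443/1300) = 0.02°
∠G(j0.443) = 22.49° + 0.37° − (31.08° + 0.03° + 0.02°) = -8.27°

|G| = -51.8 dB, ∠G = -8.3°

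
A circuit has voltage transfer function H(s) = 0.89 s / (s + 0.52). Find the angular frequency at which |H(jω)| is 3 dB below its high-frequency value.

For a single-pole high-pass, the −3 dB point is at the pole: ω = 0.52 rad/s.

0.52 rad/s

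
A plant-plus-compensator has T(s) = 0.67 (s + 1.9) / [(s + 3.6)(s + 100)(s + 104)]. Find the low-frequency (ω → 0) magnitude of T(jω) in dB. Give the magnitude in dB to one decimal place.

T(0) = 0.67 × 1.9 / (3.6 × 100 × 104) = 3.4001e-05
20 log₁₀(3.4001e-05) = -89.37 dB

-89.4 dB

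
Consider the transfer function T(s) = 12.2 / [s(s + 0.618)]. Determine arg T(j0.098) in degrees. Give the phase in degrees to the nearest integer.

-99 deg

∠(j0.098 + 0.618) = arctan(0.098/0.618) = 9.01°
∠(j0.098) = 90.00°
∠T(j0.098) = − (9.01° + 90.00°) = -99.01°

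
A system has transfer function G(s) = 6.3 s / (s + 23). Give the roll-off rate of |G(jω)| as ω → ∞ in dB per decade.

With 1 zero and 1 pole, the high-frequency asymptotic slope is 20 × (1 − 1) = 0 dB/decade.

0 dB/decade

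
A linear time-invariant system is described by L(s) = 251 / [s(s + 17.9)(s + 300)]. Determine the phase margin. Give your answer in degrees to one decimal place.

Gain crossover: |L(jω)| = 1 at ω ≈ 0.0467 rad/s.
∠L(j0.0467) = −90° − arctan(0.0467/17.9) − arctan(0.0467/300) ≈ -90.16°
PM = 180° + (-90.16°) = 89.84°

89.8°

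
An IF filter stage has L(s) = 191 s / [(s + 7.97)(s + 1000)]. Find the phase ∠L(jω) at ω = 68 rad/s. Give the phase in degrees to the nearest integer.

3°

∠(j68) = 90.00°
∠(j68 + 7.97) = arctan(68/7.97) = 83.32°
∠(j68 + 1000) = arctan(68/1000) = 3.89°
∠L(j68) = 90.00° − (83.32° + 3.89°) = 2.79°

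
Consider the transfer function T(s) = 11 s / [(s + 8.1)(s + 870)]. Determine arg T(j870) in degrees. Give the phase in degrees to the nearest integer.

∠(j870) = 90.00°
∠(j870 + 8.1) = arctan(870/8.1) = 89.47°
∠(j870 + 870) = arctan(870/870) = 45.00°
∠T(j870) = 90.00° − (89.47° + 45.00°) = -44.47°

-44°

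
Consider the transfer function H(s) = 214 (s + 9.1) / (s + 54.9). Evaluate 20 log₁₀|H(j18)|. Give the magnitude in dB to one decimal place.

|j18 + 9.1| = √(18² + 9.1²) = 20.17
|j18 + 54.9| = √(18² + 54.9²) = 57.78
|H(j18)| = 214 × 20.17 / 57.78 = 74.708
20 log₁₀(74.708) = 37.47 dB

37.5 dB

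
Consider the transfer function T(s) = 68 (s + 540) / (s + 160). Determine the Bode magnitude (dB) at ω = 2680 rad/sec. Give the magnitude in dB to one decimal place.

|j2680 + 540| = √(2680² + 540²) = 2734
|j2680 + 160| = √(2680² + 160²) = 2685
|T(j2680)| = 68 × 2734 / 2685 = 69.243
20 log₁₀(69.243) = 36.81 dB

36.8 dB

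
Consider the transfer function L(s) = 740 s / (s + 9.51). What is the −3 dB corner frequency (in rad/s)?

9.51 rad/s

For a single-pole high-pass, the −3 dB point is at the pole: ω = 9.51 rad/s.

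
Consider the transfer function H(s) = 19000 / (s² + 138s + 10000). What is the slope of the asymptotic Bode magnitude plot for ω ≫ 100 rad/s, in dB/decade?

-40 dB/decade

With 0 zeros and 2 poles, the high-frequency asymptotic slope is 20 × (0 − 2) = -40 dB/decade.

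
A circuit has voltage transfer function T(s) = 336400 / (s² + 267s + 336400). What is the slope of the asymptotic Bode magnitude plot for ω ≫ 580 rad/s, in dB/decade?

With 0 zeros and 2 poles, the high-frequency asymptotic slope is 20 × (0 − 2) = -40 dB/decade.

-40 dB/decade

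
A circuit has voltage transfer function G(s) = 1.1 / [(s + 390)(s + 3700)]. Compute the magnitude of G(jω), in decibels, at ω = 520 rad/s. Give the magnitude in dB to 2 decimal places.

-126.88 dB

|j520 + 390| = √(520² + 390²) = 650
|j520 + 3700| = √(520² + 3700²) = 3736
|G(j520)| = 1.1 / (650 × 3736) = 4.5293e-07
20 log₁₀(4.5293e-07) = -126.879 dB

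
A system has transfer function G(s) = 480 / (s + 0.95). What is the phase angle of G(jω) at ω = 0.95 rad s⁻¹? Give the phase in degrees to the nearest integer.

∠(j0.95 + 0.95) = arctan(0.95/0.95) = 45.00°
∠G(j0.95) = −45.00° = -45.00°

-45°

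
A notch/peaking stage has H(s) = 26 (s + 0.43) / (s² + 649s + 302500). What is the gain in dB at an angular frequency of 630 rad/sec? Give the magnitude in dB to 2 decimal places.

-28.17 dB

|j630 + 0.43| = √(630² + 0.43²) = 630
|(j630)² + 649(j630) + 302500| = |-94400 + j4.0887e+05| = 4.196e+05
|H(j630)| = 26 × 630 / 4.196e+05 = 0.039035
20 log₁₀(0.039035) = -28.171 dB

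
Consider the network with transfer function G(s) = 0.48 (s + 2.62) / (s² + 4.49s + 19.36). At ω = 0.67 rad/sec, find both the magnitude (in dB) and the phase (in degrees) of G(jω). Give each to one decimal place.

|G| = -23.4 dB, ∠G = 5.3°

|j0.67 + 2.62| = √(0.67² + 2.62²) = 2.704
|(j0.67)² + 4.49(j0.67) + 19.36| = |18.911 + j3.0083| = 19.15
|G(j0.67)| = 0.48 × 2.704 / 19.15 = 0.067788
20 log₁₀(0.067788) = -23.38 dB
∠(j0.67 + 2.62) = arctan(0.67/2.62) = 14.34°
∠[(j0.67)² + 4.49(j0.67) + 19.36] = ∠[18.911 + j3.0083] = 9.04°
∠G(j0.67) = 14.34° − 9.04° = 5.31°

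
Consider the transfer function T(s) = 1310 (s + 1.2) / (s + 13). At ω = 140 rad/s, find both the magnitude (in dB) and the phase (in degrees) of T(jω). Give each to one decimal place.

|T| = 62.3 dB, ∠T = 4.8°

|j140 + 1.2| = √(140² + 1.2²) = 140
|j140 + 13| = √(140² + 13²) = 140.6
|T(j140)| = 1310 × 140 / 140.6 = 1304.4
20 log₁₀(1304.4) = 62.31 dB
∠(j140 + 1.2) = arctan(140/1.2) = 89.51°
∠(j140 + 13) = arctan(140/13) = 84.69°
∠T(j140) = 89.51° − 84.69° = 4.81°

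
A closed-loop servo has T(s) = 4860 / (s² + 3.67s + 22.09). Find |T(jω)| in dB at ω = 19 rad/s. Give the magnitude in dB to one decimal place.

|(j19)² + 3.67(j19) + 22.09| = |-338.91 + j69.73| = 346
|T(j19)| = 4860 / 346 = 14.046
20 log₁₀(14.046) = 22.95 dB

23.0 dB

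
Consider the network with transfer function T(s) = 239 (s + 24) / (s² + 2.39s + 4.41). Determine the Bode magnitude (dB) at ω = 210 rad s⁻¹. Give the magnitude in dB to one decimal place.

|j210 + 24| = √(210² + 24²) = 211.4
|(j210)² + 2.39(j210) + 4.41| = |-44096 + j501.9| = 4.41e+04
|T(j210)| = 239 × 211.4 / 4.41e+04 = 1.1455
20 log₁₀(1.1455) = 1.18 dB

1.2 dB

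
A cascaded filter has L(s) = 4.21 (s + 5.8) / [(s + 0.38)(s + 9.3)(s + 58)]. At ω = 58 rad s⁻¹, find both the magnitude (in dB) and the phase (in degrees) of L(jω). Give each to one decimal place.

|j58 + 5.8| = √(58² + 5.8²) = 58.29
|j58 + 0.38| = √(58² + 0.38²) = 58
|j58 + 9.3| = √(58² + 9.3²) = 58.74
|j58 + 58| = √(58² + 58²) = 82.02
|L(j58)| = 4.21 × 58.29 / (58 × 58.74 × 82.02) = 0.00087811
20 log₁₀(0.00087811) = -61.13 dB
∠(j58 + 5.8) = arctan(58/5.8) = 84.29°
∠(j58 + 0.38) = arctan(58/0.38) = 89.62°
∠(j58 + 9.3) = arctan(58/9.3) = 80.89°
∠(j58 + 58) = arctan(58/58) = 45.00°
∠L(j58) = 84.29° − (89.62° + 80.89° + 45.00°) = -131.23°

|L| = -61.1 dB, ∠L = -131.2°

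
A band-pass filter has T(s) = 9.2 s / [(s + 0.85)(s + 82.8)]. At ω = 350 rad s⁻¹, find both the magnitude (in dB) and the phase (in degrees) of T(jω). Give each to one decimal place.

|j350| = 350
|j350 + 0.85| = √(350² + 0.85²) = 350
|j350 + 82.8| = √(350² + 82.8²) = 359.7
|T(j350)| = 9.2 × 350 / (350 × 359.7) = 0.02558
20 log₁₀(0.02558) = -31.84 dB
∠(j350) = 90.00°
∠(j350 + 0.85) = arctan(350/0.85) = 89.86°
∠(j350 + 82.8) = arctan(350/82.8) = 76.69°
∠T(j350) = 90.00° − (89.86° + 76.69°) = -76.55°

|T| = -31.8 dB, ∠T = -76.6°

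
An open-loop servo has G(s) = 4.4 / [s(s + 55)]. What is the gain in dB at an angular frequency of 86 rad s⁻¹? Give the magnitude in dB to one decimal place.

|j86 + 55| = √(86² + 55²) = 102.1
|j86| = 86
|G(j86)| = 4.4 / (102.1 × 86) = 0.00050119
20 log₁₀(0.00050119) = -66.00 dB

-66.0 dB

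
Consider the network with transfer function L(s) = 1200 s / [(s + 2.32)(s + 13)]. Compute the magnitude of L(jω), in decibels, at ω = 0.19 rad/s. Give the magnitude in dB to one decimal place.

17.5 dB

|j0.19| = 0.19
|j0.19 + 2.32| = √(0.19² + 2.32²) = 2.328
|j0.19 + 13| = √(0.19² + 13²) = 13
|L(j0.19)| = 1200 × 0.19 / (2.328 × 13) = 7.5337
20 log₁₀(7.5337) = 17.54 dB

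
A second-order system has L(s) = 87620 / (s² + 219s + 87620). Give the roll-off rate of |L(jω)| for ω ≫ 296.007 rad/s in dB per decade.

-40 dB/decade

With 0 zeros and 2 poles, the high-frequency asymptotic slope is 20 × (0 − 2) = -40 dB/decade.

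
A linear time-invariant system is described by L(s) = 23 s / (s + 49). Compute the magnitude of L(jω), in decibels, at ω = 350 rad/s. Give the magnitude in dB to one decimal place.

|j350| = 350
|j350 + 49| = √(350² + 49²) = 353.4
|L(j350)| = 23 × 350 / 353.4 = 22.778
20 log₁₀(22.778) = 27.15 dB

27.2 dB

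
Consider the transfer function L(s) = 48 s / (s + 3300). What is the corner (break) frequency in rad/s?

3300 rad/s

The single real pole at s = −3300 gives a corner at ω = 3300 rad/s.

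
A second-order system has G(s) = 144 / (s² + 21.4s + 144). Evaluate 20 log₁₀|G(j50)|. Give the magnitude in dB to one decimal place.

|(j50)² + 21.4(j50) + 144| = |-2356 + j1070| = 2588
|G(j50)| = 144 / 2588 = 0.05565
20 log₁₀(0.05565) = -25.09 dB

-25.1 dB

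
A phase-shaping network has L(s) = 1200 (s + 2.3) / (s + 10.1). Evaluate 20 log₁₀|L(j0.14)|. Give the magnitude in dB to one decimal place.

|j0.14 + 2.3| = √(0.14² + 2.3²) = 2.304
|j0.14 + 10.1| = √(0.14² + 10.1²) = 10.1
|L(j0.14)| = 1200 × 2.304 / 10.1 = 273.75
20 log₁₀(273.75) = 48.75 dB

48.7 dB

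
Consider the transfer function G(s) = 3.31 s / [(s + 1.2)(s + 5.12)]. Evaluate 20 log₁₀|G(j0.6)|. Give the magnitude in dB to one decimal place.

|j0.6| = 0.6
|j0.6 + 1.2| = √(0.6² + 1.2²) = 1.342
|j0.6 + 5.12| = √(0.6² + 5.12²) = 5.155
|G(j0.6)| = 3.31 × 0.6 / (1.342 × 5.155) = 0.28715
20 log₁₀(0.28715) = -10.84 dB

-10.8 dB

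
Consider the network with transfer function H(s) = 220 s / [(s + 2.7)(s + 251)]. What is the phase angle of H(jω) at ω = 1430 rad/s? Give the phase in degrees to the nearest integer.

∠(j1430) = 90.00°
∠(j1430 + 2.7) = arctan(1430/2.7) = 89.89°
∠(j1430 + 251) = arctan(1430/251) = 80.04°
∠H(j1430) = 90.00° − (89.89° + 80.04°) = -79.94°

-80°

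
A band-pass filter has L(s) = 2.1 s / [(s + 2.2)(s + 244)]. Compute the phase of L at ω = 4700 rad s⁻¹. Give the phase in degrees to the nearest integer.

-87°

∠(j4700) = 90.00°
∠(j4700 + 2.2) = arctan(4700/2.2) = 89.97°
∠(j4700 + 244) = arctan(4700/244) = 87.03°
∠L(j4700) = 90.00° − (89.97° + 87.03°) = -87.00°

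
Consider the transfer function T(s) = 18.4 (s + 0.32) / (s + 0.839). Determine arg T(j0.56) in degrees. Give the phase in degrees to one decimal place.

∠(j0.56 + 0.32) = arctan(0.56/0.32) = 60.26°
∠(j0.56 + 0.839) = arctan(0.56/0.839) = 33.72°
∠T(j0.56) = 60.26° − 33.72° = 26.53°

26.5 deg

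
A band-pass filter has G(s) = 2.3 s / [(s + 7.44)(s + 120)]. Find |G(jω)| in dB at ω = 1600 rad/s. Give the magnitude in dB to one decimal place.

-56.9 dB

|j1600| = 1600
|j1600 + 7.44| = √(1600² + 7.44²) = 1600
|j1600 + 120| = √(1600² + 120²) = 1604
|G(j1600)| = 2.3 × 1600 / (1600 × 1604) = 0.0014335
20 log₁₀(0.0014335) = -56.87 dB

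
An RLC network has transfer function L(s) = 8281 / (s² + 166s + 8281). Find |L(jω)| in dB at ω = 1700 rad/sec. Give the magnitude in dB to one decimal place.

-50.9 dB

|(j1700)² + 166(j1700) + 8281| = |-2.8817e+06 + j2.822e+05| = 2.896e+06
|L(j1700)| = 8281 / 2.896e+06 = 0.00286
20 log₁₀(0.00286) = -50.87 dB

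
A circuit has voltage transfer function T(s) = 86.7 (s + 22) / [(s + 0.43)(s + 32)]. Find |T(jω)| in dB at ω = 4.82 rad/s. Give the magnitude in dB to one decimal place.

|j4.82 + 22| = √(4.82² + 22²) = 22.52
|j4.82 + 0.43| = √(4.82² + 0.43²) = 4.839
|j4.82 + 32| = √(4.82² + 32²) = 32.36
|T(j4.82)| = 86.7 × 22.52 / (4.839 × 32.36) = 12.469
20 log₁₀(12.469) = 21.92 dB

21.9 dB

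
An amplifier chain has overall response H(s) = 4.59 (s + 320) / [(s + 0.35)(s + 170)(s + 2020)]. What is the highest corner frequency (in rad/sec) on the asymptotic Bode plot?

Break frequencies occur at each pole and zero magnitude: 0.35 rad/sec, 170 rad/sec, 320 rad/sec, 2020 rad/sec.
The highest is 2020 rad/sec.

2020 rad/sec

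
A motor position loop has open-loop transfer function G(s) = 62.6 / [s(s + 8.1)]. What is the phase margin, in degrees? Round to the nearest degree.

53°

Gain crossover: |G(jω)| = 1 at ω ≈ 6.15 rad/s.
∠G(j6.15) = −90° − arctan(6.15/8.1) ≈ -127.23°
PM = 180° + (-127.23°) = 52.77°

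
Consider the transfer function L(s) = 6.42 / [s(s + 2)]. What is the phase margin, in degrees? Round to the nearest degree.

Gain crossover: |L(jω)| = 1 at ω ≈ 2.17 rad/sec.
∠L(j2.17) = −90° − arctan(2.17/2) ≈ -137.38°
PM = 180° + (-137.38°) = 42.62°

43°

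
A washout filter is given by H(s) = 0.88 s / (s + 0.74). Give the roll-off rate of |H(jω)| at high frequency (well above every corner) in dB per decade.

0 dB/decade

With 1 zero and 1 pole, the high-frequency asymptotic slope is 20 × (1 − 1) = 0 dB/decade.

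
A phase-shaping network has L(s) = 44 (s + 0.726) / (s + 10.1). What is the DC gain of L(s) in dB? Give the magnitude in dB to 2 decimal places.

10.00 dB

L(0) = 44 × 0.726 / 10.1 = 3.1628
20 log₁₀(3.1628) = 10.001 dB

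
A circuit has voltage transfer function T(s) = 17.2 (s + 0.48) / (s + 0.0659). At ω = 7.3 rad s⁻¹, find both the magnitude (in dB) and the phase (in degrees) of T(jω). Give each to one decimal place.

|j7.3 + 0.48| = √(7.3² + 0.48²) = 7.316
|j7.3 + 0.0659| = √(7.3² + 0.0659²) = 7.3
|T(j7.3)| = 17.2 × 7.316 / 7.3 = 17.236
20 log₁₀(17.236) = 24.73 dB
∠(j7.3 + 0.48) = arctan(7.3/0.48) = 86.24°
∠(j7.3 + 0.0659) = arctan(7.3/0.0659) = 89.48°
∠T(j7.3) = 86.24° − 89.48° = -3.24°

|T| = 24.7 dB, ∠T = -3.2°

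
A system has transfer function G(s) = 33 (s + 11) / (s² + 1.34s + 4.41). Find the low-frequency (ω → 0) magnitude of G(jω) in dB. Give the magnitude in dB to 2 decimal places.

38.31 dB

G(0) = 33 × 11 / 4.41 = 82.313
20 log₁₀(82.313) = 38.309 dB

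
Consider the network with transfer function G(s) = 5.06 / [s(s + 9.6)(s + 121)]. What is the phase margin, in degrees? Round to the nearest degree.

Gain crossover: |G(jω)| = 1 at ω ≈ 0.00436 rad/s.
∠G(j0.00436) = −90° − arctan(0.00436/9.6) − arctan(0.00436/121) ≈ -90.03°
PM = 180° + (-90.03°) = 89.97°

90°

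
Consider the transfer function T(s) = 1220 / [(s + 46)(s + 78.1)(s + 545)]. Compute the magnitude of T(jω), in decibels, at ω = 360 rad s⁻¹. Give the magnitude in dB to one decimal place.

-97.1 dB

|j360 + 46| = √(360² + 46²) = 362.9
|j360 + 78.1| = √(360² + 78.1²) = 368.4
|j360 + 545| = √(360² + 545²) = 653.2
|T(j360)| = 1220 / (362.9 × 368.4 × 653.2) = 1.3971e-05
20 log₁₀(1.3971e-05) = -97.10 dB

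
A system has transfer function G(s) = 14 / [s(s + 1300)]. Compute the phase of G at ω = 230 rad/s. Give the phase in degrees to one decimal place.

∠(j230 + 1300) = arctan(230/1300) = 10.03°
∠(j230) = 90.00°
∠G(j230) = − (10.03° + 90.00°) = -100.03°

-100.0°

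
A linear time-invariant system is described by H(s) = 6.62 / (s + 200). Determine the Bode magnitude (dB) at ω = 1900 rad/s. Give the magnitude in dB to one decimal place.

|j1900 + 200| = √(1900² + 200²) = 1910
|H(j1900)| = 6.62 / 1910 = 0.0034651
20 log₁₀(0.0034651) = -49.21 dB

-49.2 dB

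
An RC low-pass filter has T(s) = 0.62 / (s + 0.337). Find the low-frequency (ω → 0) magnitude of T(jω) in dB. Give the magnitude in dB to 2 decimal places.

5.30 dB

T(0) = 0.62 / 0.337 = 1.8398
20 log₁₀(1.8398) = 5.295 dB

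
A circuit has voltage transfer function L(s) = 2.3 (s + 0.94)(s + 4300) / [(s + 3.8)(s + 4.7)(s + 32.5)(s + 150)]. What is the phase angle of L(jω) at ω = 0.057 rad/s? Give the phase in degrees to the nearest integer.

2 deg

∠(j0.057 + 0.94) = arctan(0.057/0.94) = 3.47°
∠(j0.057 + 4300) = arctan(0.057/4300) = 0.00°
∠(j0.057 + 3.8) = arctan(0.057/3.8) = 0.86°
∠(j0.057 + 4.7) = arctan(0.057/4.7) = 0.69°
∠(j0.057 + 32.5) = arctan(0.057/32.5) = 0.10°
∠(j0.057 + 150) = arctan(0.057/150) = 0.02°
∠L(j0.057) = 3.47° + 0.00° − (0.86° + 0.69° + 0.10° + 0.02°) = 1.79°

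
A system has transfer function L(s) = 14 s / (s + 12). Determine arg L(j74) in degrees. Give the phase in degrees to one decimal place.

∠(j74) = 90.00°
∠(j74 + 12) = arctan(74/12) = 80.79°
∠L(j74) = 90.00° − 80.79° = 9.21°

9.2°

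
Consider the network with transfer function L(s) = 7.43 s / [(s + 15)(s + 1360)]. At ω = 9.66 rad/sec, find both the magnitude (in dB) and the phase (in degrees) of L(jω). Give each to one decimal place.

|j9.66| = 9.66
|j9.66 + 15| = √(9.66² + 15²) = 17.84
|j9.66 + 1360| = √(9.66² + 1360²) = 1360
|L(j9.66)| = 7.43 × 9.66 / (17.84 × 1360) = 0.0029579
20 log₁₀(0.0029579) = -50.58 dB
∠(j9.66) = 90.00°
∠(j9.66 + 15) = arctan(9.66/15) = 32.78°
∠(j9.66 + 1360) = arctan(9.66/1360) = 0.41°
∠L(j9.66) = 90.00° − (32.78° + 0.41°) = 56.81°

|L| = -50.6 dB, ∠L = 56.8°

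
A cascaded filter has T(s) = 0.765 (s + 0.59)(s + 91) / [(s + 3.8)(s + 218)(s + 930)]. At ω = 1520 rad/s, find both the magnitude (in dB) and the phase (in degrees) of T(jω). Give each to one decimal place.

|T| = -67.4 dB, ∠T = -53.7°

|j1520 + 0.59| = √(1520² + 0.59²) = 1520
|j1520 + 91| = √(1520² + 91²) = 1523
|j1520 + 3.8| = √(1520² + 3.8²) = 1520
|j1520 + 218| = √(1520² + 218²) = 1536
|j1520 + 930| = √(1520² + 930²) = 1782
|T(j1520)| = 0.765 × 1520 × 1523 / (1520 × 1536 × 1782) = 0.00042572
20 log₁₀(0.00042572) = -67.42 dB
∠(j1520 + 0.59) = arctan(1520/0.59) = 89.98°
∠(j1520 + 91) = arctan(1520/91) = 86.57°
∠(j1520 + 3.8) = arctan(1520/3.8) = 89.86°
∠(j1520 + 218) = arctan(1520/218) = 81.84°
∠(j1520 + 930) = arctan(1520/930) = 58.54°
∠T(j1520) = 89.98° + 86.57° − (89.86° + 81.84° + 58.54°) = -53.68°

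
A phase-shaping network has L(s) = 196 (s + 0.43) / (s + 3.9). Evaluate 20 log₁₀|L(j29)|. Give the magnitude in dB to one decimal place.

45.8 dB

|j29 + 0.43| = √(29² + 0.43²) = 29
|j29 + 3.9| = √(29² + 3.9²) = 29.26
|L(j29)| = 196 × 29 / 29.26 = 194.27
20 log₁₀(194.27) = 45.77 dB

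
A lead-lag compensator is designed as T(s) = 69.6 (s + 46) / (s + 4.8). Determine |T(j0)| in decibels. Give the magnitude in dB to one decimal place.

56.5 dB

T(0) = 69.6 × 46 / 4.8 = 667
20 log₁₀(667) = 56.48 dB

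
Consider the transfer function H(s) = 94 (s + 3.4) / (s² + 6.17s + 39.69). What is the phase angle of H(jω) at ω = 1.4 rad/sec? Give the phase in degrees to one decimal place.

9.5°

∠(j1.4 + 3.4) = arctan(1.4/3.4) = 22.38°
∠[(j1.4)² + 6.17(j1.4) + 39.69] = ∠[37.73 + j8.638] = 12.90°
∠H(j1.4) = 22.38° − 12.90° = 9.48°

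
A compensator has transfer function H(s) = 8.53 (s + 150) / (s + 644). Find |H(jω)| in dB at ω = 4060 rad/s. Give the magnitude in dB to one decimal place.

18.5 dB

|j4060 + 150| = √(4060² + 150²) = 4063
|j4060 + 644| = √(4060² + 644²) = 4111
|H(j4060)| = 8.53 × 4063 / 4111 = 8.4304
20 log₁₀(8.4304) = 18.52 dB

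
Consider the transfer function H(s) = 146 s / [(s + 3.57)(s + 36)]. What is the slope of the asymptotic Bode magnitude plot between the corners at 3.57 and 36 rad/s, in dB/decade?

In this band the factors already past their corner are: 1 differentiator zero, pole at 3.57; net slope = 0 dB/decade.

0 dB/decade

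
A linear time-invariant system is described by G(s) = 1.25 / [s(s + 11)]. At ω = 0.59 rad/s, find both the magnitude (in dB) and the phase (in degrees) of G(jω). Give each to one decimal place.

|G| = -14.3 dB, ∠G = -93.1°

|j0.59 + 11| = √(0.59² + 11²) = 11.02
|j0.59| = 0.59
|G(j0.59)| = 1.25 / (11.02 × 0.59) = 0.19233
20 log₁₀(0.19233) = -14.32 dB
∠(j0.59 + 11) = arctan(0.59/11) = 3.07°
∠(j0.59) = 90.00°
∠G(j0.59) = − (3.07° + 90.00°) = -93.07°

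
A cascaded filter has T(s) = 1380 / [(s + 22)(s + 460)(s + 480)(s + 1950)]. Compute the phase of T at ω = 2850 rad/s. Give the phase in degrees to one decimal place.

∠(j2850 + 22) = arctan(2850/22) = 89.56°
∠(j2850 + 460) = arctan(2850/460) = 80.83°
∠(j2850 + 480) = arctan(2850/480) = 80.44°
∠(j2850 + 1950) = arctan(2850/1950) = 55.62°
∠T(j2850) = − (89.56° + 80.83° + 80.44° + 55.62°) = -306.45°

-306.4°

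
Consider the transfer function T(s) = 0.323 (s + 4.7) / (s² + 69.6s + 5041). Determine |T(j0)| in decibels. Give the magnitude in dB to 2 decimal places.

-70.42 dB

T(0) = 0.323 × 4.7 / 5041 = 0.00030115
20 log₁₀(0.00030115) = -70.424 dB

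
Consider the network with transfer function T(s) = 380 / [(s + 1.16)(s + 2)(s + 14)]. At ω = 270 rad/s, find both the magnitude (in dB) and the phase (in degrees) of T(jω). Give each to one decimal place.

|j270 + 1.16| = √(270² + 1.16²) = 270
|j270 + 2| = √(270² + 2²) = 270
|j270 + 14| = √(270² + 14²) = 270.4
|T(j270)| = 380 / (270 × 270 × 270.4) = 1.9279e-05
20 log₁₀(1.9279e-05) = -94.30 dB
∠(j270 + 1.16) = arctan(270/1.16) = 89.75°
∠(j270 + 2) = arctan(270/2) = 89.58°
∠(j270 + 14) = arctan(270/14) = 87.03°
∠T(j270) = − (89.75° + 89.58° + 87.03°) = -266.36°

|T| = -94.3 dB, ∠T = -266.4°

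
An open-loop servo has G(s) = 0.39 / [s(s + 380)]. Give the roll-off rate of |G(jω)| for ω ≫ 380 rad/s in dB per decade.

With 0 zeros and 2 poles, the high-frequency asymptotic slope is 20 × (0 − 2) = -40 dB/decade.

-40 dB/decade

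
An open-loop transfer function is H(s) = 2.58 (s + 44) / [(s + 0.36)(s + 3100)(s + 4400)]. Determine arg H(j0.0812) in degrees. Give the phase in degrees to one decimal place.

∠(j0.0812 + 44) = arctan(0.0812/44) = 0.11°
∠(j0.0812 + 0.36) = arctan(0.0812/0.36) = 12.71°
∠(j0.0812 + 3100) = arctan(0.0812/3100) = 0.00°
∠(j0.0812 + 4400) = arctan(0.0812/4400) = 0.00°
∠H(j0.0812) = 0.11° − (12.71° + 0.00° + 0.00°) = -12.61°

-12.6 deg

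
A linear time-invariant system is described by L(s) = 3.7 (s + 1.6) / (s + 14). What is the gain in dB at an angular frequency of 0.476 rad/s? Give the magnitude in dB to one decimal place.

-7.1 dB

|j0.476 + 1.6| = √(0.476² + 1.6²) = 1.669
|j0.476 + 14| = √(0.476² + 14²) = 14.01
|L(j0.476)| = 3.7 × 1.669 / 14.01 = 0.44092
20 log₁₀(0.44092) = -7.11 dB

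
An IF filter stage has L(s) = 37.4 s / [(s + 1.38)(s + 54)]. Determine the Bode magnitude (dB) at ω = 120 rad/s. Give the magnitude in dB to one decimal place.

-10.9 dB

|j120| = 120
|j120 + 1.38| = √(120² + 1.38²) = 120
|j120 + 54| = √(120² + 54²) = 131.6
|L(j120)| = 37.4 × 120 / (120 × 131.6) = 0.2842
20 log₁₀(0.2842) = -10.93 dB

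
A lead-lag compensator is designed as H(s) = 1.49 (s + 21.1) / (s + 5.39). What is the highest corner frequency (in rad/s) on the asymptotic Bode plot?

Break frequencies occur at each pole and zero magnitude: 5.39 rad/s, 21.1 rad/s.
The highest is 21.1 rad/s.

21.1 rad/s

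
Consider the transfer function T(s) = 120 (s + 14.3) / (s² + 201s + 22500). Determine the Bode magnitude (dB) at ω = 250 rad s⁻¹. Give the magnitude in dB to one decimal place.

|j250 + 14.3| = √(250² + 14.3²) = 250.4
|(j250)² + 201(j250) + 22500| = |-40000 + j50250| = 6.423e+04
|T(j250)| = 120 × 250.4 / 6.423e+04 = 0.46786
20 log₁₀(0.46786) = -6.60 dB

-6.6 dB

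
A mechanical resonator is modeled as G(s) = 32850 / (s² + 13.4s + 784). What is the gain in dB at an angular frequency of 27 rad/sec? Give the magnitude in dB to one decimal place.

39.1 dB

|(j27)² + 13.4(j27) + 784| = |55 + j361.8| = 366
|G(j27)| = 32850 / 366 = 89.765
20 log₁₀(89.765) = 39.06 dB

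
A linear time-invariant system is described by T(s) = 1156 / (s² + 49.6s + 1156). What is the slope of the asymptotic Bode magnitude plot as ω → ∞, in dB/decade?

With 0 zeros and 2 poles, the high-frequency asymptotic slope is 20 × (0 − 2) = -40 dB/decade.

-40 dB/decade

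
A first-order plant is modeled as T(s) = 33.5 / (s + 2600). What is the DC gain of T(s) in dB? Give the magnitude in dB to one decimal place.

T(0) = 33.5 / 2600 = 0.012885
20 log₁₀(0.012885) = -37.80 dB

-37.8 dB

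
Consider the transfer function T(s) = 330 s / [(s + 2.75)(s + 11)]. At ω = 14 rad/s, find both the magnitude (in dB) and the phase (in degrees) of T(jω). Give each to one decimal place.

|T| = 25.2 dB, ∠T = -40.7 deg

|j14| = 14
|j14 + 2.75| = √(14² + 2.75²) = 14.27
|j14 + 11| = √(14² + 11²) = 17.8
|T(j14)| = 330 × 14 / (14.27 × 17.8) = 18.187
20 log₁₀(18.187) = 25.20 dB
∠(j14) = 90.00°
∠(j14 + 2.75) = arctan(14/2.75) = 78.89°
∠(j14 + 11) = arctan(14/11) = 51.84°
∠T(j14) = 90.00° − (78.89° + 51.84°) = -40.73°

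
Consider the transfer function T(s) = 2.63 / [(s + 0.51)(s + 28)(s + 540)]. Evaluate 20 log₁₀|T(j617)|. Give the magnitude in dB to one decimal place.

|j617 + 0.51| = √(617² + 0.51²) = 617
|j617 + 28| = √(617² + 28²) = 617.6
|j617 + 540| = √(617² + 540²) = 819.9
|T(j617)| = 2.63 / (617 × 617.6 × 819.9) = 8.4171e-09
20 log₁₀(8.4171e-09) = -161.50 dB

-161.5 dB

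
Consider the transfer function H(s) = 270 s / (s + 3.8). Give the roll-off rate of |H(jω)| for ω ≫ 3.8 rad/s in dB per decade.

0 dB/decade

With 1 zero and 1 pole, the high-frequency asymptotic slope is 20 × (1 − 1) = 0 dB/decade.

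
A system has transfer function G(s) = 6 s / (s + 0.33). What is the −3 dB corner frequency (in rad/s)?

For a single-pole high-pass, the −3 dB point is at the pole: ω = 0.33 rad/s.

0.33 rad/s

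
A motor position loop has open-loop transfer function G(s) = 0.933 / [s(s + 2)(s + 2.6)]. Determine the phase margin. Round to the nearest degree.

81 deg

Gain crossover: |G(jω)| = 1 at ω ≈ 0.178 rad/s.
∠G(j0.178) = −90° − arctan(0.178/2) − arctan(0.178/2.6) ≈ -99.02°
PM = 180° + (-99.02°) = 80.98°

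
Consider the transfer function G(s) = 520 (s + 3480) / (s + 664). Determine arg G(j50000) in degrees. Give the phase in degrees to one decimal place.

∠(j50000 + 3480) = arctan(50000/3480) = 86.02°
∠(j50000 + 664) = arctan(50000/664) = 89.24°
∠G(j50000) = 86.02° − 89.24° = -3.22°

-3.2°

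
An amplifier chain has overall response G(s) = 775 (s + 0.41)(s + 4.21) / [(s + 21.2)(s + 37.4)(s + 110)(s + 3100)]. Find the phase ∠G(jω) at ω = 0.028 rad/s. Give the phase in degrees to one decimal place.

4.2°

∠(j0.028 + 0.41) = arctan(0.028/0.41) = 3.91°
∠(j0.028 + 4.21) = arctan(0.028/4.21) = 0.38°
∠(j0.028 + 21.2) = arctan(0.028/21.2) = 0.08°
∠(j0.028 + 37.4) = arctan(0.028/37.4) = 0.04°
∠(j0.028 + 110) = arctan(0.028/110) = 0.01°
∠(j0.028 + 3100) = arctan(0.028/3100) = 0.00°
∠G(j0.028) = 3.91° + 0.38° − (0.08° + 0.04° + 0.01° + 0.00°) = 4.15°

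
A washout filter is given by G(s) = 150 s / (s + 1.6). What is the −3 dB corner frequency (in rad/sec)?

1.6 rad/sec

For a single-pole high-pass, the −3 dB point is at the pole: ω = 1.6 rad/sec.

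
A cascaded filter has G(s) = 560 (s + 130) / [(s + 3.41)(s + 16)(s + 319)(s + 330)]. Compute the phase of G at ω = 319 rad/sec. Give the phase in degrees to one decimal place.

-197.7 deg

∠(j319 + 130) = arctan(319/130) = 67.83°
∠(j319 + 3.41) = arctan(319/3.41) = 89.39°
∠(j319 + 16) = arctan(319/16) = 87.13°
∠(j319 + 319) = arctan(319/319) = 45.00°
∠(j319 + 330) = arctan(319/330) = 44.03°
∠G(j319) = 67.83° − (89.39° + 87.13° + 45.00° + 44.03°) = -197.72°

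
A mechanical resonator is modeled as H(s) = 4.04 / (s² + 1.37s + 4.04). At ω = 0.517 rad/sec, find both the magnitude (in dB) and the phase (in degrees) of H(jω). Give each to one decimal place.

|H| = 0.4 dB, ∠H = -10.6 deg

|(j0.517)² + 1.37(j0.517) + 4.04| = |3.7727 + j0.70829| = 3.839
|H(j0.517)| = 4.04 / 3.839 = 1.0525
20 log₁₀(1.0525) = 0.44 dB
∠[(j0.517)² + 1.37(j0.517) + 4.04] = ∠[3.7727 + j0.70829] = 10.63°
∠H(j0.517) = −10.63° = -10.63°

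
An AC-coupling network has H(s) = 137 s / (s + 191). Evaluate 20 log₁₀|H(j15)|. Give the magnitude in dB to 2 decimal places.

20.61 dB

|j15| = 15
|j15 + 191| = √(15² + 191²) = 191.6
|H(j15)| = 137 × 15 / 191.6 = 10.726
20 log₁₀(10.726) = 20.609 dB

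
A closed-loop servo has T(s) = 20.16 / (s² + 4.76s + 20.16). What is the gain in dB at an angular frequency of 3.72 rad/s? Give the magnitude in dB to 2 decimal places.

0.61 dB

|(j3.72)² + 4.76(j3.72) + 20.16| = |6.3216 + j17.707| = 18.8
|T(j3.72)| = 20.16 / 18.8 = 1.0722
20 log₁₀(1.0722) = 0.606 dB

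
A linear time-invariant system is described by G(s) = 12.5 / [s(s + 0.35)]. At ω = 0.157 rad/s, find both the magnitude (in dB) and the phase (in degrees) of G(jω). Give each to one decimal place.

|G| = 46.3 dB, ∠G = -114.2°

|j0.157 + 0.35| = √(0.157² + 0.35²) = 0.3836
|j0.157| = 0.157
|G(j0.157)| = 12.5 / (0.3836 × 0.157) = 207.55
20 log₁₀(207.55) = 46.34 dB
∠(j0.157 + 0.35) = arctan(0.157/0.35) = 24.16°
∠(j0.157) = 90.00°
∠G(j0.157) = − (24.16° + 90.00°) = -114.16°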